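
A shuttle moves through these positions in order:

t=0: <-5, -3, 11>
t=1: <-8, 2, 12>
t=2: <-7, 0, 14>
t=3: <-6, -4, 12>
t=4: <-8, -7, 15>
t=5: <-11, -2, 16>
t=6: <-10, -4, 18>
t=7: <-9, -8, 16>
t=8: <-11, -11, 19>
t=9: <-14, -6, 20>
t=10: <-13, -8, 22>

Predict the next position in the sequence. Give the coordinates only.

<-12, -12, 20>

Differencing gives <-3, +5, +1>, <+1, -2, +2>, <+1, -4, -2>, <-2, -3, +3>, <-3, +5, +1>, <+1, -2, +2>, <+1, -4, -2>, <-2, -3, +3>, <-3, +5, +1>, <+1, -2, +2>. This is the pattern <-3, +5, +1>, <+1, -2, +2>, <+1, -4, -2>, <-2, -3, +3> repeated.
step 11: apply <+1, -4, -2> → <-12, -12, 20>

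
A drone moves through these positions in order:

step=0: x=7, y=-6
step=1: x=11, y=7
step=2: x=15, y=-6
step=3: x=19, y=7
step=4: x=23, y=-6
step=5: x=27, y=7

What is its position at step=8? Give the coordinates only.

x=39, y=-6

X: linear, +4 per step → 39 at step 8.
Y: cycles through -6, 7 every 2 steps. Step 8 lands at position 0 of the cycle → -6.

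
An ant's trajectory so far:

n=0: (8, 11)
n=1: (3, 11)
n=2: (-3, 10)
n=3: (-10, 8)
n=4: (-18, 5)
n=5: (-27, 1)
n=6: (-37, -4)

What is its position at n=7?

First differences are (-5, +0), (-6, -1), (-7, -2), (-8, -3), (-9, -4), (-10, -5); their common second difference is (-1, -1) (constant acceleration).
step 7: (-37, -4) + (-11, -6) → (-48, -10)

(-48, -10)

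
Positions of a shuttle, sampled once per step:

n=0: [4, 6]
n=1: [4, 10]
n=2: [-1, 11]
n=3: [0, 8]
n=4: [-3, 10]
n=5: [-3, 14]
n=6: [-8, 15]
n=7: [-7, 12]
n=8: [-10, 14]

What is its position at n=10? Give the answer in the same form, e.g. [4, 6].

[-15, 19]

Differencing gives [+0, +4], [-5, +1], [+1, -3], [-3, +2], [+0, +4], [-5, +1], [+1, -3], [-3, +2]. This is the pattern [+0, +4], [-5, +1], [+1, -3], [-3, +2] repeated.
step 9: apply [+0, +4] → [-10, 18]
step 10: apply [-5, +1] → [-15, 19]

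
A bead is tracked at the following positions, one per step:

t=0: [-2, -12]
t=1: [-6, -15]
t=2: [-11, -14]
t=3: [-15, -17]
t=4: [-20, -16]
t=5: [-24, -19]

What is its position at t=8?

The moves between consecutive positions are [-4, -3], [-5, +1], [-4, -3], [-5, +1], [-4, -3]; they repeat the 2-cycle [[-4, -3], [-5, +1]].
step 6: apply [-5, +1] → [-29, -18]
step 7: apply [-4, -3] → [-33, -21]
step 8: apply [-5, +1] → [-38, -20]

[-38, -20]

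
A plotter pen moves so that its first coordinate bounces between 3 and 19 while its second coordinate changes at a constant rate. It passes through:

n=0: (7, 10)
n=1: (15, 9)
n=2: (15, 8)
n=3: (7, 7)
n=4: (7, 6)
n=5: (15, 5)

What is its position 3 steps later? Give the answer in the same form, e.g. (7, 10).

The first coordinate reflects between 3 and 19, moving 8 per step.
  step 6: 15 → 15
  step 7: 15 → 7
  step 8: 7 → 7
The second coordinate changes by -1 each step: at step 8 it is 2.

(7, 2)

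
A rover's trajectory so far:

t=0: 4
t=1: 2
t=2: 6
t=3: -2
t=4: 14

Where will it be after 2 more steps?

46

The jumps are -2, +4, -8, +16 — a geometric progression with ratio -2.
step 5: 14 − 32 → -18
step 6: -18 + 64 → 46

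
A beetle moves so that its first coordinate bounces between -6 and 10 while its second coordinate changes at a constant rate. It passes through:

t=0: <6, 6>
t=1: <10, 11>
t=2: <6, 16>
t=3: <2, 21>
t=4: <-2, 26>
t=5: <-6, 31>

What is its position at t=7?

<2, 41>

The first coordinate reflects between -6 and 10, moving 4 per step.
  step 6: -6 → -2
  step 7: -2 → 2
The second coordinate changes by +5 each step: at step 7 it is 41.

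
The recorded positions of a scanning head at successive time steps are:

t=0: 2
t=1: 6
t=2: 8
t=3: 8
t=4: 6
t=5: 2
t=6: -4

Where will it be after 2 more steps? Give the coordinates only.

-22

Successive displacements: +4, +2, +0, -2, -4, -6 — each changes by -2.
step 7: -4 − 8 → -12
step 8: -12 − 10 → -22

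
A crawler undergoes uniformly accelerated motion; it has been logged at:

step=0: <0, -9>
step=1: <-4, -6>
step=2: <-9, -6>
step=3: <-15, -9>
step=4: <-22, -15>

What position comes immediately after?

<-30, -24>

First differences are <-4, +3>, <-5, +0>, <-6, -3>, <-7, -6>; their common second difference is <-1, -3> (constant acceleration).
step 5: <-22, -15> + <-8, -9> → <-30, -24>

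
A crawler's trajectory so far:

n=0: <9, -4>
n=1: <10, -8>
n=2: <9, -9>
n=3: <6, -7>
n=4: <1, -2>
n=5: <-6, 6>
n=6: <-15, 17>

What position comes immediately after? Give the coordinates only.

Taking differences between consecutive positions: <+1, -4>, <-1, -1>, <-3, +2>, <-5, +5>, <-7, +8>, <-9, +11>. These grow by <-2, +3> each step.
step 7: <-15, 17> + <-11, +14> → <-26, 31>

<-26, 31>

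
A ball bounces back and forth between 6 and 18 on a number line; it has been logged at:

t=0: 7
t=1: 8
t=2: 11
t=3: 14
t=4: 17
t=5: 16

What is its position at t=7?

The value reflects between 6 and 18, moving 3 per step.
  step 6: 16 → 13
  step 7: 13 → 10

10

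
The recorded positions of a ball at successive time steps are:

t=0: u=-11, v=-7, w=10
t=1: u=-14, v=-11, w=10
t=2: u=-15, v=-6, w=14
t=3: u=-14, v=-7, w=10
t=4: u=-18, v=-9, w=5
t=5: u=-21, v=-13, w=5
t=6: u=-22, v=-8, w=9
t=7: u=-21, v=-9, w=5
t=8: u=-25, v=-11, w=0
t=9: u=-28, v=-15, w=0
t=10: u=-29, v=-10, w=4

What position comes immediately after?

Step-to-step displacements: (-3, -4, +0), (-1, +5, +4), (+1, -1, -4), (-4, -2, -5), (-3, -4, +0), (-1, +5, +4), (+1, -1, -4), (-4, -2, -5), (-3, -4, +0), (-1, +5, +4) — a repeating cycle of length 4.
step 11: apply (+1, -1, -4) → u=-28, v=-11, w=0

u=-28, v=-11, w=0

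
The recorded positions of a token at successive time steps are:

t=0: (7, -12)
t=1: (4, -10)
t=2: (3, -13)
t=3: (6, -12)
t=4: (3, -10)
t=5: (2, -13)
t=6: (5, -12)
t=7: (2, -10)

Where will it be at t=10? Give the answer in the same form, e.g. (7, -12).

(1, -10)

The moves between consecutive positions are (-3, +2), (-1, -3), (+3, +1), (-3, +2), (-1, -3), (+3, +1), (-3, +2); they repeat the 3-cycle [(-3, +2), (-1, -3), (+3, +1)].
step 8: apply (-1, -3) → (1, -13)
step 9: apply (+3, +1) → (4, -12)
step 10: apply (-3, +2) → (1, -10)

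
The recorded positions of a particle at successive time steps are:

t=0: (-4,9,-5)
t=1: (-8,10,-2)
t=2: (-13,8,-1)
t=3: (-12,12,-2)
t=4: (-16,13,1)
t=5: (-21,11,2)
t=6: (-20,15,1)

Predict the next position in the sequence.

Differencing gives (-4,+1,+3), (-5,-2,+1), (+1,+4,-1), (-4,+1,+3), (-5,-2,+1), (+1,+4,-1). This is the pattern (-4,+1,+3), (-5,-2,+1), (+1,+4,-1) repeated.
step 7: apply (-4,+1,+3) → (-24,16,4)

(-24,16,4)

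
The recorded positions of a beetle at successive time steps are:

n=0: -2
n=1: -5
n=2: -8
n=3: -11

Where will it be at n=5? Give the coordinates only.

-17

Constant displacement of -3 per step.
step 4: -11 − 3 → -14
step 5: -14 − 3 → -17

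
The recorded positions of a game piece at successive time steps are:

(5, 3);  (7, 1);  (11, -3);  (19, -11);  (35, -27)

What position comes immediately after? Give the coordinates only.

(67, -59)

Consecutive displacements (+2, -2), (+4, -4), (+8, -8), (+16, -16) scale by a factor of 2 each step.
step 5: (35, -27) + (+32, -32) → (67, -59)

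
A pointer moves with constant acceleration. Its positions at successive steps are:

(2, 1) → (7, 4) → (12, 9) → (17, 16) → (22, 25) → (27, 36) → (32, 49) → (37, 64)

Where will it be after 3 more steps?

(52, 121)

Successive displacements: (+5, +3), (+5, +5), (+5, +7), (+5, +9), (+5, +11), (+5, +13), (+5, +15) — each changes by (+0, +2).
step 8: (37, 64) + (+5, +17) → (42, 81)
step 9: (42, 81) + (+5, +19) → (47, 100)
step 10: (47, 100) + (+5, +21) → (52, 121)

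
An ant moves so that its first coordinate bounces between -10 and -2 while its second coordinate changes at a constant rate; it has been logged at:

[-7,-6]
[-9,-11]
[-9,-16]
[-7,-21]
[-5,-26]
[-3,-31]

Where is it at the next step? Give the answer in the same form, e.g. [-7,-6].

The first coordinate travels 2 per step and bounces off the walls at -10 and -2.
  step 6: -3 → -3
The second coordinate changes by -5 each step: at step 6 it is -36.

[-3,-36]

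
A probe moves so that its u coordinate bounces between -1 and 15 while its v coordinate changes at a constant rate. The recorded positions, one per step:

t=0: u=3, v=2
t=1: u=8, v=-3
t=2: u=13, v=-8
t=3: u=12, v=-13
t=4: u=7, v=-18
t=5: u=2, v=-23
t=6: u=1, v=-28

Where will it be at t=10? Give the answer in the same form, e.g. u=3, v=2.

The u coordinate reflects between -1 and 15, moving 5 per step.
  step 7: 1 → 6
  step 8: 6 → 11
  step 9: 11 → 14
  step 10: 14 → 9
The v coordinate changes by -5 each step: at step 10 it is -48.

u=9, v=-48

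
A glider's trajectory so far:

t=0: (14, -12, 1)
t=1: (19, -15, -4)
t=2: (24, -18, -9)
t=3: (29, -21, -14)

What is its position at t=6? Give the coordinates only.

Each step adds (+5, -3, -5) to the position.
step 4: (29, -21, -14) + (+5, -3, -5) → (34, -24, -19)
step 5: (34, -24, -19) + (+5, -3, -5) → (39, -27, -24)
step 6: (39, -27, -24) + (+5, -3, -5) → (44, -30, -29)

(44, -30, -29)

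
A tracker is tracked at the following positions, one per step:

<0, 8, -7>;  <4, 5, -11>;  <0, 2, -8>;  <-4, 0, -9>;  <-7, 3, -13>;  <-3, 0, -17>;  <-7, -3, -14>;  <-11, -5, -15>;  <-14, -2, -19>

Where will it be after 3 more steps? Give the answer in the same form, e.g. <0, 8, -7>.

<-18, -10, -21>

The moves between consecutive positions are <+4, -3, -4>, <-4, -3, +3>, <-4, -2, -1>, <-3, +3, -4>, <+4, -3, -4>, <-4, -3, +3>, <-4, -2, -1>, <-3, +3, -4>; they repeat the 4-cycle [<+4, -3, -4>, <-4, -3, +3>, <-4, -2, -1>, <-3, +3, -4>].
step 9: apply <+4, -3, -4> → <-10, -5, -23>
step 10: apply <-4, -3, +3> → <-14, -8, -20>
step 11: apply <-4, -2, -1> → <-18, -10, -21>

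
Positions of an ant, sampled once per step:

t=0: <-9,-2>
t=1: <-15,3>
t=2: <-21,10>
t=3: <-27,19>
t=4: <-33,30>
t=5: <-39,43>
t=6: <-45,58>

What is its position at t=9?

First differences are <-6,+5>, <-6,+7>, <-6,+9>, <-6,+11>, <-6,+13>, <-6,+15>; their common second difference is <+0,+2> (constant acceleration).
step 7: <-45,58> + <-6,+17> → <-51,75>
step 8: <-51,75> + <-6,+19> → <-57,94>
step 9: <-57,94> + <-6,+21> → <-63,115>

<-63,115>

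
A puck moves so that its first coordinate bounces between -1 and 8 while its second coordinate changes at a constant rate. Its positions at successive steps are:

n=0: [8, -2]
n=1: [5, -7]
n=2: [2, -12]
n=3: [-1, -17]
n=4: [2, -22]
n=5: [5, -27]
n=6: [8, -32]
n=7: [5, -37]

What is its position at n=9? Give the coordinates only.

[-1, -47]

The first coordinate reflects between -1 and 8, moving 3 per step.
  step 8: 5 → 2
  step 9: 2 → -1
The second coordinate changes by -5 each step: at step 9 it is -47.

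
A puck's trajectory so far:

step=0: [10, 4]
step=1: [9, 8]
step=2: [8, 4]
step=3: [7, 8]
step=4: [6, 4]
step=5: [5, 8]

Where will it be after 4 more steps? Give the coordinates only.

The first coordinate changes by -1 each step, so at step 9 it is 10 + 9·(-1) = 1.
The second coordinate repeats the cycle [4, 8] with period 2; step 9 mod 2 = 1, giving 8.

[1, 8]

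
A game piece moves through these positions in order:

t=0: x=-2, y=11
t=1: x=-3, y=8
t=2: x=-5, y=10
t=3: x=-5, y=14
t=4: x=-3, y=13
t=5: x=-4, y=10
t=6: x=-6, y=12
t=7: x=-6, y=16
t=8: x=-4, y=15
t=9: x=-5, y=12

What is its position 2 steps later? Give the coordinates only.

x=-7, y=18

The moves between consecutive positions are (-1, -3), (-2, +2), (+0, +4), (+2, -1), (-1, -3), (-2, +2), (+0, +4), (+2, -1), (-1, -3); they repeat the 4-cycle [(-1, -3), (-2, +2), (+0, +4), (+2, -1)].
step 10: apply (-2, +2) → x=-7, y=14
step 11: apply (+0, +4) → x=-7, y=18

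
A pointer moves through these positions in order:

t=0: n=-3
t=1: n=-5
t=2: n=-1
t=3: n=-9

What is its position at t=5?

Step-to-step displacements: -2, +4, -8; each is -2× the previous.
step 4: -9 + 16 → n=7
step 5: 7 − 32 → n=-25

n=-25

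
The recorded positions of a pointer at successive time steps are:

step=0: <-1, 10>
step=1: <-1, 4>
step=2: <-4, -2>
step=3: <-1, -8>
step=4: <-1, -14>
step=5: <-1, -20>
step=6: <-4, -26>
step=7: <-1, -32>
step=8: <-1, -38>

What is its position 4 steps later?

The first coordinate repeats the cycle [-1, -1, -4, -1] with period 4; step 12 mod 4 = 0, giving -1.
The second coordinate changes by -6 each step, so at step 12 it is 10 + 12·(-6) = -62.

<-1, -62>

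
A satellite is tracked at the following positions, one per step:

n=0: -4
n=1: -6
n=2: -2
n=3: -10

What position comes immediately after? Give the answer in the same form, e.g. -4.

Step-to-step displacements: -2, +4, -8; each is -2× the previous.
step 4: -10 + 16 → 6

6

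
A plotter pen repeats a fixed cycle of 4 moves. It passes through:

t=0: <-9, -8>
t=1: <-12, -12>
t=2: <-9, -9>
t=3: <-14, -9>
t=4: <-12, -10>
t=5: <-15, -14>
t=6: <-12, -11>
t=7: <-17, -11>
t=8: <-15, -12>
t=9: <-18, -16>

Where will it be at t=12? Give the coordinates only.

<-18, -14>

Step-to-step displacements: <-3, -4>, <+3, +3>, <-5, +0>, <+2, -1>, <-3, -4>, <+3, +3>, <-5, +0>, <+2, -1>, <-3, -4> — a repeating cycle of length 4.
step 10: apply <+3, +3> → <-15, -13>
step 11: apply <-5, +0> → <-20, -13>
step 12: apply <+2, -1> → <-18, -14>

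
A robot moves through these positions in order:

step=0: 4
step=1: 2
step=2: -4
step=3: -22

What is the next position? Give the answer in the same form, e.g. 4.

Step-to-step displacements: -2, -6, -18; each is 3× the previous.
step 4: -22 − 54 → -76

-76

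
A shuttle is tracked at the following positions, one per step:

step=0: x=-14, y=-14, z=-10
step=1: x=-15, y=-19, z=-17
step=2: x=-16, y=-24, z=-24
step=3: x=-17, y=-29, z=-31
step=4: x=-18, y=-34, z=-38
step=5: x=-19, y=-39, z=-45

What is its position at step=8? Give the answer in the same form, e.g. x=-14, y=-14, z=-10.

x=-22, y=-54, z=-66

Each step adds (-1,-5,-7) to the position.
step 6: x=-19, y=-39, z=-45 + (-1,-5,-7) → x=-20, y=-44, z=-52
step 7: x=-20, y=-44, z=-52 + (-1,-5,-7) → x=-21, y=-49, z=-59
step 8: x=-21, y=-49, z=-59 + (-1,-5,-7) → x=-22, y=-54, z=-66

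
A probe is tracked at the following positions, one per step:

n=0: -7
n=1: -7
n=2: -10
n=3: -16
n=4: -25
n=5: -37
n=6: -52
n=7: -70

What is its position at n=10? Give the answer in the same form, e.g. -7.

Taking differences between consecutive positions: +0, -3, -6, -9, -12, -15, -18. These grow by -3 each step.
step 8: -70 − 21 → -91
step 9: -91 − 24 → -115
step 10: -115 − 27 → -142

-142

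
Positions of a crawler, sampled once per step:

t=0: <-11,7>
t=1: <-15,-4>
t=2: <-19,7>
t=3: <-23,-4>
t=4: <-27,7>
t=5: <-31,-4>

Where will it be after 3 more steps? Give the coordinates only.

<-43,7>

First: linear, -4 per step → -43 at step 8.
Second: cycles through 7, -4 every 2 steps. Step 8 lands at position 0 of the cycle → 7.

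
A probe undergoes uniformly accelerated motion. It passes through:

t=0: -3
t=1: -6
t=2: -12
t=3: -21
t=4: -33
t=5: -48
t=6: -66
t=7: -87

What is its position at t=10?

-168

First differences are -3, -6, -9, -12, -15, -18, -21; their common second difference is -3 (constant acceleration).
step 8: -87 − 24 → -111
step 9: -111 − 27 → -138
step 10: -138 − 30 → -168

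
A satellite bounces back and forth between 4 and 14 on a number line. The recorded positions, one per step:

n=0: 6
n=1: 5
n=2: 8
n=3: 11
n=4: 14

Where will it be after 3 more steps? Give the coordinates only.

5

The value travels 3 per step and bounces off the walls at 4 and 14.
  step 5: 14 → 11
  step 6: 11 → 8
  step 7: 8 → 5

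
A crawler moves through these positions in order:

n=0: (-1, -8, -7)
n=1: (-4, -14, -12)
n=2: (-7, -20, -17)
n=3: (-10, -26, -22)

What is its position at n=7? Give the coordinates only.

(-22, -50, -42)

The position changes by (-3, -6, -5) every step.
step 4: (-10, -26, -22) + (-3, -6, -5) → (-13, -32, -27)
step 5: (-13, -32, -27) + (-3, -6, -5) → (-16, -38, -32)
step 6: (-16, -38, -32) + (-3, -6, -5) → (-19, -44, -37)
step 7: (-19, -44, -37) + (-3, -6, -5) → (-22, -50, -42)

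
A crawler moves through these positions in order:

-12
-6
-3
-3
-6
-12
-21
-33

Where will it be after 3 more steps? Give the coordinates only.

-87

Successive displacements: +6, +3, +0, -3, -6, -9, -12 — each changes by -3.
step 8: -33 − 15 → -48
step 9: -48 − 18 → -66
step 10: -66 − 21 → -87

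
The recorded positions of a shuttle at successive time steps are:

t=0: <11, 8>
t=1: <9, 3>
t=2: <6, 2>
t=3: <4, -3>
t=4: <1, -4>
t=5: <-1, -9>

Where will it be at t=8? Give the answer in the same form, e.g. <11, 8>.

The moves between consecutive positions are <-2, -5>, <-3, -1>, <-2, -5>, <-3, -1>, <-2, -5>; they repeat the 2-cycle [<-2, -5>, <-3, -1>].
step 6: apply <-3, -1> → <-4, -10>
step 7: apply <-2, -5> → <-6, -15>
step 8: apply <-3, -1> → <-9, -16>

<-9, -16>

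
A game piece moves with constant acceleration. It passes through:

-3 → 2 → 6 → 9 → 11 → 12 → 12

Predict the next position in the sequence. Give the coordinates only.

First differences are +5, +4, +3, +2, +1, +0; their common second difference is -1 (constant acceleration).
step 7: 12 − 1 → 11

11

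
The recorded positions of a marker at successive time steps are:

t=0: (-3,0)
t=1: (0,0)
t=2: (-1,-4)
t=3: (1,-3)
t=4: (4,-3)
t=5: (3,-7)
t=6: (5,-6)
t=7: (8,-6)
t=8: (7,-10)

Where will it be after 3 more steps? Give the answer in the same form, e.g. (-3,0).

(11,-13)

Step-to-step displacements: (+3,+0), (-1,-4), (+2,+1), (+3,+0), (-1,-4), (+2,+1), (+3,+0), (-1,-4) — a repeating cycle of length 3.
step 9: apply (+2,+1) → (9,-9)
step 10: apply (+3,+0) → (12,-9)
step 11: apply (-1,-4) → (11,-13)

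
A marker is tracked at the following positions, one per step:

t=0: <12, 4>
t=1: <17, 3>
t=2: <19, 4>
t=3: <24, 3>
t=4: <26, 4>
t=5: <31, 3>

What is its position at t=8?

<40, 4>

Differencing gives <+5, -1>, <+2, +1>, <+5, -1>, <+2, +1>, <+5, -1>. This is the pattern <+5, -1>, <+2, +1> repeated.
step 6: apply <+2, +1> → <33, 4>
step 7: apply <+5, -1> → <38, 3>
step 8: apply <+2, +1> → <40, 4>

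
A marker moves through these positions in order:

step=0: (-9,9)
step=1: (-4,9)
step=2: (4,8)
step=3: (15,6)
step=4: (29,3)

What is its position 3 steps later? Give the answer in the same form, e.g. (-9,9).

(89,-12)

Taking differences between consecutive positions: (+5,+0), (+8,-1), (+11,-2), (+14,-3). These grow by (+3,-1) each step.
step 5: (29,3) + (+17,-4) → (46,-1)
step 6: (46,-1) + (+20,-5) → (66,-6)
step 7: (66,-6) + (+23,-6) → (89,-12)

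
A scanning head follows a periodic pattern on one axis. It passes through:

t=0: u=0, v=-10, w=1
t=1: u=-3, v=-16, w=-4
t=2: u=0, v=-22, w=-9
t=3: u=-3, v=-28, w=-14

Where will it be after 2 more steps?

U: cycles through 0, -3 every 2 steps. Step 5 lands at position 1 of the cycle → -3.
V: linear, -6 per step → -40 at step 5.
W: linear, -5 per step → -24 at step 5.

u=-3, v=-40, w=-24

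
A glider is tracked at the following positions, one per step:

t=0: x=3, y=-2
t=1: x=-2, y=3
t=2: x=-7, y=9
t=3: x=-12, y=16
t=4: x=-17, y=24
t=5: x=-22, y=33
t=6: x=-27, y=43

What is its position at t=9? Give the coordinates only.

x=-42, y=79

First differences are (-5, +5), (-5, +6), (-5, +7), (-5, +8), (-5, +9), (-5, +10); their common second difference is (+0, +1) (constant acceleration).
step 7: x=-27, y=43 + (-5, +11) → x=-32, y=54
step 8: x=-32, y=54 + (-5, +12) → x=-37, y=66
step 9: x=-37, y=66 + (-5, +13) → x=-42, y=79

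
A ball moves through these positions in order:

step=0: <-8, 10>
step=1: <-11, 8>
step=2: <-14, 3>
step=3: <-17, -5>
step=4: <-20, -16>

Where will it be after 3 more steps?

Taking differences between consecutive positions: <-3, -2>, <-3, -5>, <-3, -8>, <-3, -11>. These grow by <+0, -3> each step.
step 5: <-20, -16> + <-3, -14> → <-23, -30>
step 6: <-23, -30> + <-3, -17> → <-26, -47>
step 7: <-26, -47> + <-3, -20> → <-29, -67>

<-29, -67>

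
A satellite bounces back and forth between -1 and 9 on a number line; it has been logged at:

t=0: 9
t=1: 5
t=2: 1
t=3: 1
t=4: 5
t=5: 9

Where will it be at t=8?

1

The value travels 4 per step and bounces off the walls at -1 and 9.
  step 6: 9 → 5
  step 7: 5 → 1
  step 8: 1 → 1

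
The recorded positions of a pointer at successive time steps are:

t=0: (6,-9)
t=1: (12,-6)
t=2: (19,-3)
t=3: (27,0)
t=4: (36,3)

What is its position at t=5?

Successive displacements: (+6,+3), (+7,+3), (+8,+3), (+9,+3) — each changes by (+1,+0).
step 5: (36,3) + (+10,+3) → (46,6)

(46,6)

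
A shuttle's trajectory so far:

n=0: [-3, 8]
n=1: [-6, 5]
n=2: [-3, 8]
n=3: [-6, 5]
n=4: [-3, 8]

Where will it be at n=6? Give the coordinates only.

[-3, 8]

Consecutive displacements [-3, -3], [+3, +3], [-3, -3], [+3, +3] scale by a factor of -1 each step.
step 5: [-3, 8] + [-3, -3] → [-6, 5]
step 6: [-6, 5] + [+3, +3] → [-3, 8]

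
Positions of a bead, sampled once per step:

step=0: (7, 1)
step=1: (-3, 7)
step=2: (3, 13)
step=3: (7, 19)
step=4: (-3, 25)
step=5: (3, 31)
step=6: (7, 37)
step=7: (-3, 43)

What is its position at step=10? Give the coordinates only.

First: cycles through 7, -3, 3 every 3 steps. Step 10 lands at position 1 of the cycle → -3.
Second: linear, +6 per step → 61 at step 10.

(-3, 61)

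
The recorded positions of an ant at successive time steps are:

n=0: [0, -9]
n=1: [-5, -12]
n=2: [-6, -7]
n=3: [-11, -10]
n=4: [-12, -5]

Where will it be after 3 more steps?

Step-to-step displacements: [-5, -3], [-1, +5], [-5, -3], [-1, +5] — a repeating cycle of length 2.
step 5: apply [-5, -3] → [-17, -8]
step 6: apply [-1, +5] → [-18, -3]
step 7: apply [-5, -3] → [-23, -6]

[-23, -6]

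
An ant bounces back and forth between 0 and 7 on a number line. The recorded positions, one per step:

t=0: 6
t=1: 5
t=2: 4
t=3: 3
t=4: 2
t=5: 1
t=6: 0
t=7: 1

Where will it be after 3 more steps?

The value reflects between 0 and 7, moving 1 per step.
  step 8: 1 → 2
  step 9: 2 → 3
  step 10: 3 → 4

4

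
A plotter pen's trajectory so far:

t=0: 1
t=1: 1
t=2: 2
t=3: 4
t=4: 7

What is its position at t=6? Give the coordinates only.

16

Taking differences between consecutive positions: +0, +1, +2, +3. These grow by +1 each step.
step 5: 7 + 4 → 11
step 6: 11 + 5 → 16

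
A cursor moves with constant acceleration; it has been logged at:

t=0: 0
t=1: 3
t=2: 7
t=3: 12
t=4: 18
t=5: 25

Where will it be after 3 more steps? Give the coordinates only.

Taking differences between consecutive positions: +3, +4, +5, +6, +7. These grow by +1 each step.
step 6: 25 + 8 → 33
step 7: 33 + 9 → 42
step 8: 42 + 10 → 52

52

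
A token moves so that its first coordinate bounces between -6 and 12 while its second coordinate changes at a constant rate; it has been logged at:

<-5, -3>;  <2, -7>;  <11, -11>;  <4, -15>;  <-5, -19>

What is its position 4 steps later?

<-5, -35>

The first coordinate travels 9 per step and bounces off the walls at -6 and 12.
  step 5: -5 → 2
  step 6: 2 → 11
  step 7: 11 → 4
  step 8: 4 → -5
The second coordinate changes by -4 each step: at step 8 it is -35.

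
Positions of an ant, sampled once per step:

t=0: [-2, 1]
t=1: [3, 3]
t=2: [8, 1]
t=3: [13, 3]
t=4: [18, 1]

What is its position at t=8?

First: linear, +5 per step → 38 at step 8.
Second: cycles through 1, 3 every 2 steps. Step 8 lands at position 0 of the cycle → 1.

[38, 1]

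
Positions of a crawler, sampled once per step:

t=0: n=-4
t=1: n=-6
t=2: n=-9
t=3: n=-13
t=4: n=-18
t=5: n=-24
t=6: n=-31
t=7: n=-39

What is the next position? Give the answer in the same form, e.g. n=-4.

First differences are -2, -3, -4, -5, -6, -7, -8; their common second difference is -1 (constant acceleration).
step 8: -39 − 9 → n=-48

n=-48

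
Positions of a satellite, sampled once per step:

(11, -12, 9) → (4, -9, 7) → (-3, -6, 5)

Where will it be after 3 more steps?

(-24, 3, -1)

Constant displacement of (-7, +3, -2) per step.
step 3: (-3, -6, 5) + (-7, +3, -2) → (-10, -3, 3)
step 4: (-10, -3, 3) + (-7, +3, -2) → (-17, 0, 1)
step 5: (-17, 0, 1) + (-7, +3, -2) → (-24, 3, -1)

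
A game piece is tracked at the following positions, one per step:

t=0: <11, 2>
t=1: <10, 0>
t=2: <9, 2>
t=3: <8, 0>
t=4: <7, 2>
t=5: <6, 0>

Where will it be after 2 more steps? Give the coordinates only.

<4, 0>

First: linear, -1 per step → 4 at step 7.
Second: cycles through 2, 0 every 2 steps. Step 7 lands at position 1 of the cycle → 0.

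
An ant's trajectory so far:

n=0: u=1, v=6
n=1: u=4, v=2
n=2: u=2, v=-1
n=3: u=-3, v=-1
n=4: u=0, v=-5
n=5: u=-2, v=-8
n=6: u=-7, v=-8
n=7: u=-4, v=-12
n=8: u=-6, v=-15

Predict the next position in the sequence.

u=-11, v=-15

The moves between consecutive positions are (+3, -4), (-2, -3), (-5, +0), (+3, -4), (-2, -3), (-5, +0), (+3, -4), (-2, -3); they repeat the 3-cycle [(+3, -4), (-2, -3), (-5, +0)].
step 9: apply (-5, +0) → u=-11, v=-15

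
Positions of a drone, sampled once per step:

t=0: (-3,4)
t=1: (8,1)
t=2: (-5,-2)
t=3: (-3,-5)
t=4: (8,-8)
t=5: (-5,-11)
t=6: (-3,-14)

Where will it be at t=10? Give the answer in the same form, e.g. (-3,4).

The first coordinate repeats the cycle [-3, 8, -5] with period 3; step 10 mod 3 = 1, giving 8.
The second coordinate changes by -3 each step, so at step 10 it is 4 + 10·(-3) = -26.

(8,-26)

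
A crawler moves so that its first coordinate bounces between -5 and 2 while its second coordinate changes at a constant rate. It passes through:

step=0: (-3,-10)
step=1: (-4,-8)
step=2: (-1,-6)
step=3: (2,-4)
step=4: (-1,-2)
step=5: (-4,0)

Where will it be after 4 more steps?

The first coordinate travels 3 per step and bounces off the walls at -5 and 2.
  step 6: -4 → -3
  step 7: -3 → 0
  step 8: 0 → 1
  step 9: 1 → -2
The second coordinate changes by +2 each step: at step 9 it is 8.

(-2,8)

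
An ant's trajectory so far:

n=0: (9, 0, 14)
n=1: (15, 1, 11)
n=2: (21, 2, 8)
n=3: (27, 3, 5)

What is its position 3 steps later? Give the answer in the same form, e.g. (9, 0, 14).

(45, 6, -4)

Each step adds (+6, +1, -3) to the position.
step 4: (27, 3, 5) + (+6, +1, -3) → (33, 4, 2)
step 5: (33, 4, 2) + (+6, +1, -3) → (39, 5, -1)
step 6: (39, 5, -1) + (+6, +1, -3) → (45, 6, -4)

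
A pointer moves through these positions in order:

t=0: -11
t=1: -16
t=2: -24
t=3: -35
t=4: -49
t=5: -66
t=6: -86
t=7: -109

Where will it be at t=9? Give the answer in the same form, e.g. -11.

-164

Successive displacements: -5, -8, -11, -14, -17, -20, -23 — each changes by -3.
step 8: -109 − 26 → -135
step 9: -135 − 29 → -164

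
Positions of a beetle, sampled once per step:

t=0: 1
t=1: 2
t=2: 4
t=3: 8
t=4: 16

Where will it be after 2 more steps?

Step-to-step displacements: +1, +2, +4, +8; each is 2× the previous.
step 5: 16 + 16 → 32
step 6: 32 + 32 → 64

64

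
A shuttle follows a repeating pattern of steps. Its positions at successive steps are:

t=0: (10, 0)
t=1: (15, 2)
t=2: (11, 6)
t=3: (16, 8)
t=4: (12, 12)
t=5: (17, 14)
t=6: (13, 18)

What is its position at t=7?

Differencing gives (+5, +2), (-4, +4), (+5, +2), (-4, +4), (+5, +2), (-4, +4). This is the pattern (+5, +2), (-4, +4) repeated.
step 7: apply (+5, +2) → (18, 20)

(18, 20)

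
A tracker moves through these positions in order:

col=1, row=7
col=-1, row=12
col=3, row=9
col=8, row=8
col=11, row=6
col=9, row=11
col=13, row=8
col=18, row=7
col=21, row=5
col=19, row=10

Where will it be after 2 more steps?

Step-to-step displacements: (-2,+5), (+4,-3), (+5,-1), (+3,-2), (-2,+5), (+4,-3), (+5,-1), (+3,-2), (-2,+5) — a repeating cycle of length 4.
step 10: apply (+4,-3) → col=23, row=7
step 11: apply (+5,-1) → col=28, row=6

col=28, row=6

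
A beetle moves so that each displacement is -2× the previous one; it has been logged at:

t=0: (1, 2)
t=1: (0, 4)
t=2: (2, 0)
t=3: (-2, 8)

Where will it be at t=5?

Step-to-step displacements: (-1, +2), (+2, -4), (-4, +8); each is -2× the previous.
step 4: (-2, 8) + (+8, -16) → (6, -8)
step 5: (6, -8) + (-16, +32) → (-10, 24)

(-10, 24)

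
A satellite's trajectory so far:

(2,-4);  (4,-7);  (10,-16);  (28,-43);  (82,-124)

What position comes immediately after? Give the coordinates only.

(244,-367)

The jumps are (+2,-3), (+6,-9), (+18,-27), (+54,-81) — a geometric progression with ratio 3.
step 5: (82,-124) + (+162,-243) → (244,-367)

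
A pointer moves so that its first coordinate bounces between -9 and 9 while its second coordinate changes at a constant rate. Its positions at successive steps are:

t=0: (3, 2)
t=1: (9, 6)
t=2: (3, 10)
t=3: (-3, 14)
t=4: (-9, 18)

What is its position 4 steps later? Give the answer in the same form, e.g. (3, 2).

(3, 34)

The first coordinate travels 6 per step and bounces off the walls at -9 and 9.
  step 5: -9 → -3
  step 6: -3 → 3
  step 7: 3 → 9
  step 8: 9 → 3
The second coordinate changes by +4 each step: at step 8 it is 34.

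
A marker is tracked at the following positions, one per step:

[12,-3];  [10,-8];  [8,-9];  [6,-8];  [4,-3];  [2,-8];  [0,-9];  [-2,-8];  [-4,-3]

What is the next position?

The first coordinate changes by -2 each step, so at step 9 it is 12 + 9·(-2) = -6.
The second coordinate repeats the cycle [-3, -8, -9, -8] with period 4; step 9 mod 4 = 1, giving -8.

[-6,-8]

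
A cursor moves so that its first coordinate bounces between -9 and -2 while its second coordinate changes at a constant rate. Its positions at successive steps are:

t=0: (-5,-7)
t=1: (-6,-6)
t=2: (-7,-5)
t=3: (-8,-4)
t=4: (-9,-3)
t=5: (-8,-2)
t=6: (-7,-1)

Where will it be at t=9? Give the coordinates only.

(-4,2)

The first coordinate travels 1 per step and bounces off the walls at -9 and -2.
  step 7: -7 → -6
  step 8: -6 → -5
  step 9: -5 → -4
The second coordinate changes by +1 each step: at step 9 it is 2.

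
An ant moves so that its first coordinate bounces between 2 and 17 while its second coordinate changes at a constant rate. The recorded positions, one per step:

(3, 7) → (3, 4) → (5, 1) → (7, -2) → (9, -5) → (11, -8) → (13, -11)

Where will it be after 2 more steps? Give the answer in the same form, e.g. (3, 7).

(17, -17)

The first coordinate travels 2 per step and bounces off the walls at 2 and 17.
  step 7: 13 → 15
  step 8: 15 → 17
The second coordinate changes by -3 each step: at step 8 it is -17.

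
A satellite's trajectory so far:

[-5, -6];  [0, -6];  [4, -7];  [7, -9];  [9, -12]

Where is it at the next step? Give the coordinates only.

[10, -16]

Taking differences between consecutive positions: [+5, +0], [+4, -1], [+3, -2], [+2, -3]. These grow by [-1, -1] each step.
step 5: [9, -12] + [+1, -4] → [10, -16]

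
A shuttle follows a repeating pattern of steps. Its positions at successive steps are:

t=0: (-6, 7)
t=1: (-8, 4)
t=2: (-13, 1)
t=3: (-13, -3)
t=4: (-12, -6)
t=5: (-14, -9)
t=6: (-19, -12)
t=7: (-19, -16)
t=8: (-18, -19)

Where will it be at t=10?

(-25, -25)

Differencing gives (-2, -3), (-5, -3), (+0, -4), (+1, -3), (-2, -3), (-5, -3), (+0, -4), (+1, -3). This is the pattern (-2, -3), (-5, -3), (+0, -4), (+1, -3) repeated.
step 9: apply (-2, -3) → (-20, -22)
step 10: apply (-5, -3) → (-25, -25)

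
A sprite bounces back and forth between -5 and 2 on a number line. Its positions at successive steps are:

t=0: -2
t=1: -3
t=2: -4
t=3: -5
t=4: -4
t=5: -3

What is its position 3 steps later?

The value reflects between -5 and 2, moving 1 per step.
  step 6: -3 → -2
  step 7: -2 → -1
  step 8: -1 → 0

0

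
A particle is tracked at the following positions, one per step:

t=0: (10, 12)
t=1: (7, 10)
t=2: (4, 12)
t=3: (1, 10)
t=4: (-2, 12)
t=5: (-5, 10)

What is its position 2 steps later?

(-11, 10)

Differencing gives (-3, -2), (-3, +2), (-3, -2), (-3, +2), (-3, -2). This is the pattern (-3, -2), (-3, +2) repeated.
step 6: apply (-3, +2) → (-8, 12)
step 7: apply (-3, -2) → (-11, 10)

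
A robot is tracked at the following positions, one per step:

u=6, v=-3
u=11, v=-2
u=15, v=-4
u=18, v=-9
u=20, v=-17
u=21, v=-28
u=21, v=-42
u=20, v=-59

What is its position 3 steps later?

First differences are (+5, +1), (+4, -2), (+3, -5), (+2, -8), (+1, -11), (+0, -14), (-1, -17); their common second difference is (-1, -3) (constant acceleration).
step 8: u=20, v=-59 + (-2, -20) → u=18, v=-79
step 9: u=18, v=-79 + (-3, -23) → u=15, v=-102
step 10: u=15, v=-102 + (-4, -26) → u=11, v=-128

u=11, v=-128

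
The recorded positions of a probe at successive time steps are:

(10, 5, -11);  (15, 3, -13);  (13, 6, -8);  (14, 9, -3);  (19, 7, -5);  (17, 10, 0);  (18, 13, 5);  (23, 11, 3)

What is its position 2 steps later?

(22, 17, 13)

The moves between consecutive positions are (+5, -2, -2), (-2, +3, +5), (+1, +3, +5), (+5, -2, -2), (-2, +3, +5), (+1, +3, +5), (+5, -2, -2); they repeat the 3-cycle [(+5, -2, -2), (-2, +3, +5), (+1, +3, +5)].
step 8: apply (-2, +3, +5) → (21, 14, 8)
step 9: apply (+1, +3, +5) → (22, 17, 13)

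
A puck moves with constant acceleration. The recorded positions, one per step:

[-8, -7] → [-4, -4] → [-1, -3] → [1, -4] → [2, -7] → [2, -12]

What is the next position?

Taking differences between consecutive positions: [+4, +3], [+3, +1], [+2, -1], [+1, -3], [+0, -5]. These grow by [-1, -2] each step.
step 6: [2, -12] + [-1, -7] → [1, -19]

[1, -19]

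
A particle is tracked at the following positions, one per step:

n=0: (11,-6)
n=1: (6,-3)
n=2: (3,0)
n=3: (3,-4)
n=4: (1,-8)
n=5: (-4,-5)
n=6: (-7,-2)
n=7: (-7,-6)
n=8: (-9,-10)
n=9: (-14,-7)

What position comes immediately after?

(-17,-4)

Differencing gives (-5,+3), (-3,+3), (+0,-4), (-2,-4), (-5,+3), (-3,+3), (+0,-4), (-2,-4), (-5,+3). This is the pattern (-5,+3), (-3,+3), (+0,-4), (-2,-4) repeated.
step 10: apply (-3,+3) → (-17,-4)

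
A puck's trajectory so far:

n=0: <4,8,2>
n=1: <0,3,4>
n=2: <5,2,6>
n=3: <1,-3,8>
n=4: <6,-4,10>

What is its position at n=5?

Differencing gives <-4,-5,+2>, <+5,-1,+2>, <-4,-5,+2>, <+5,-1,+2>. This is the pattern <-4,-5,+2>, <+5,-1,+2> repeated.
step 5: apply <-4,-5,+2> → <2,-9,12>

<2,-9,12>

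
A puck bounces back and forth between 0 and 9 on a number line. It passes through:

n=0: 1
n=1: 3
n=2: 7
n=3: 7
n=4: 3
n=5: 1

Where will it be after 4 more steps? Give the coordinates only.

1

The value travels 4 per step and bounces off the walls at 0 and 9.
  step 6: 1 → 5
  step 7: 5 → 9
  step 8: 9 → 5
  step 9: 5 → 1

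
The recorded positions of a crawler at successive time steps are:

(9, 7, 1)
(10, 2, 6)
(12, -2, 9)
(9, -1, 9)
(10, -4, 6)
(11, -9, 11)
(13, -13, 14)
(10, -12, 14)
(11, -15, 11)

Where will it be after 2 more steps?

(14, -24, 19)

The moves between consecutive positions are (+1, -5, +5), (+2, -4, +3), (-3, +1, +0), (+1, -3, -3), (+1, -5, +5), (+2, -4, +3), (-3, +1, +0), (+1, -3, -3); they repeat the 4-cycle [(+1, -5, +5), (+2, -4, +3), (-3, +1, +0), (+1, -3, -3)].
step 9: apply (+1, -5, +5) → (12, -20, 16)
step 10: apply (+2, -4, +3) → (14, -24, 19)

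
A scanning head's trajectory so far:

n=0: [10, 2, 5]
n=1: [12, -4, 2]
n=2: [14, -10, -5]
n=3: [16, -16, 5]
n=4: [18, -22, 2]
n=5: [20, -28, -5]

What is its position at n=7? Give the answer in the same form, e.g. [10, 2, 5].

First: linear, +2 per step → 24 at step 7.
Second: linear, -6 per step → -40 at step 7.
Third: cycles through 5, 2, -5 every 3 steps. Step 7 lands at position 1 of the cycle → 2.

[24, -40, 2]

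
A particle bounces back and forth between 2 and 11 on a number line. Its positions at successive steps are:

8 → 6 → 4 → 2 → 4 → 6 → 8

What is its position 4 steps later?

The value travels 2 per step and bounces off the walls at 2 and 11.
  step 7: 8 → 10
  step 8: 10 → 10
  step 9: 10 → 8
  step 10: 8 → 6

6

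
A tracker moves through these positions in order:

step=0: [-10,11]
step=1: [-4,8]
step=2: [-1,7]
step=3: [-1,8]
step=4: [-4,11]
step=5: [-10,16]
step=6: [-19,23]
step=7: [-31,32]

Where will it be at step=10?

[-85,71]

First differences are [+6,-3], [+3,-1], [+0,+1], [-3,+3], [-6,+5], [-9,+7], [-12,+9]; their common second difference is [-3,+2] (constant acceleration).
step 8: [-31,32] + [-15,+11] → [-46,43]
step 9: [-46,43] + [-18,+13] → [-64,56]
step 10: [-64,56] + [-21,+15] → [-85,71]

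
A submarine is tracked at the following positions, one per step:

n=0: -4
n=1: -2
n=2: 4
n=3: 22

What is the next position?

The jumps are +2, +6, +18 — a geometric progression with ratio 3.
step 4: 22 + 54 → 76

76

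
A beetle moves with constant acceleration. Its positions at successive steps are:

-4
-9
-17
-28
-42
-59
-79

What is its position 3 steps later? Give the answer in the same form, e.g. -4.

Successive displacements: -5, -8, -11, -14, -17, -20 — each changes by -3.
step 7: -79 − 23 → -102
step 8: -102 − 26 → -128
step 9: -128 − 29 → -157

-157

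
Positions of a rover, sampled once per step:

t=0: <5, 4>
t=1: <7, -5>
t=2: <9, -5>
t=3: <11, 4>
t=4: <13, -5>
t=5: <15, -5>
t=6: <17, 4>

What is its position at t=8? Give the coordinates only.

<21, -5>

The first coordinate changes by +2 each step, so at step 8 it is 5 + 8·(2) = 21.
The second coordinate repeats the cycle [4, -5, -5] with period 3; step 8 mod 3 = 2, giving -5.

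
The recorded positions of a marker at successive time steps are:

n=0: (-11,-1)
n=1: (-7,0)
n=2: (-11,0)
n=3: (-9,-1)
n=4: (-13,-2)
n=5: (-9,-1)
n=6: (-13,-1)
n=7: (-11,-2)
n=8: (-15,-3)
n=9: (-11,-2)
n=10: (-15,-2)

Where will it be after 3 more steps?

(-13,-3)

Step-to-step displacements: (+4,+1), (-4,+0), (+2,-1), (-4,-1), (+4,+1), (-4,+0), (+2,-1), (-4,-1), (+4,+1), (-4,+0) — a repeating cycle of length 4.
step 11: apply (+2,-1) → (-13,-3)
step 12: apply (-4,-1) → (-17,-4)
step 13: apply (+4,+1) → (-13,-3)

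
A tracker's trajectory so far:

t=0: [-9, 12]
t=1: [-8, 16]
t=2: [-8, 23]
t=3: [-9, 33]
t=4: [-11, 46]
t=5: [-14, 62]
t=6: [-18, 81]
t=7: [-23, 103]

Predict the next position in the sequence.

Taking differences between consecutive positions: [+1, +4], [+0, +7], [-1, +10], [-2, +13], [-3, +16], [-4, +19], [-5, +22]. These grow by [-1, +3] each step.
step 8: [-23, 103] + [-6, +25] → [-29, 128]

[-29, 128]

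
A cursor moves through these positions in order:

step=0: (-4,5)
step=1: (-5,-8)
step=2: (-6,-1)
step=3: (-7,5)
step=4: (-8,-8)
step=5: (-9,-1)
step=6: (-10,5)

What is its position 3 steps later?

First: linear, -1 per step → -13 at step 9.
Second: cycles through 5, -8, -1 every 3 steps. Step 9 lands at position 0 of the cycle → 5.

(-13,5)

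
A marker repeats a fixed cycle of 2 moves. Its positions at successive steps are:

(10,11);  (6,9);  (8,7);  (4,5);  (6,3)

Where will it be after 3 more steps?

Step-to-step displacements: (-4,-2), (+2,-2), (-4,-2), (+2,-2) — a repeating cycle of length 2.
step 5: apply (-4,-2) → (2,1)
step 6: apply (+2,-2) → (4,-1)
step 7: apply (-4,-2) → (0,-3)

(0,-3)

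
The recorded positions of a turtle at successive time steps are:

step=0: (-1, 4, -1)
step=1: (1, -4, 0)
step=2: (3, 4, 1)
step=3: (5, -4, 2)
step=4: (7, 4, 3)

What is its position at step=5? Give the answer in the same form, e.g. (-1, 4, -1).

First: linear, +2 per step → 9 at step 5.
Second: cycles through 4, -4 every 2 steps. Step 5 lands at position 1 of the cycle → -4.
Third: linear, +1 per step → 4 at step 5.

(9, -4, 4)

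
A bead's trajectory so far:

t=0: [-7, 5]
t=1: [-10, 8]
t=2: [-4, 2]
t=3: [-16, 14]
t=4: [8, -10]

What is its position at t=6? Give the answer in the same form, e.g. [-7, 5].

The jumps are [-3, +3], [+6, -6], [-12, +12], [+24, -24] — a geometric progression with ratio -2.
step 5: [8, -10] + [-48, +48] → [-40, 38]
step 6: [-40, 38] + [+96, -96] → [56, -58]

[56, -58]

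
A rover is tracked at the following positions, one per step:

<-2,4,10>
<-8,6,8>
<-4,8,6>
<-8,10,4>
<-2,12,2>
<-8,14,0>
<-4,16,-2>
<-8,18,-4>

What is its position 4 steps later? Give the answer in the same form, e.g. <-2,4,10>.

The first coordinate repeats the cycle [-2, -8, -4, -8] with period 4; step 11 mod 4 = 3, giving -8.
The second coordinate changes by +2 each step, so at step 11 it is 4 + 11·(2) = 26.
The third coordinate changes by -2 each step, so at step 11 it is 10 + 11·(-2) = -12.

<-8,26,-12>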